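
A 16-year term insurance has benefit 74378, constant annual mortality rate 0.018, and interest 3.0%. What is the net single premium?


NSP = benefit * sum_{k=0}^{n-1} k_p_x * q * v^(k+1)
With constant q=0.018, v=0.970874
Sum = 0.200249
NSP = 74378 * 0.200249
= 14894.1259


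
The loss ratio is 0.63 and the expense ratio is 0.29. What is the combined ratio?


Combined ratio = loss ratio + expense ratio
= 0.63 + 0.29
= 0.92


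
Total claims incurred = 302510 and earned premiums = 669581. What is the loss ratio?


Loss ratio = claims / premiums
= 302510 / 669581
= 0.4518


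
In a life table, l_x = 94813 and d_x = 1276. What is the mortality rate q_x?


q_x = d_x / l_x
= 1276 / 94813
= 0.0135


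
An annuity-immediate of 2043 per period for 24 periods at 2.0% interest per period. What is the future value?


FV = PMT * ((1+i)^n - 1) / i
= 2043 * ((1.02)^24 - 1) / 0.02
= 2043 * (1.608437 - 1) / 0.02
= 62151.865


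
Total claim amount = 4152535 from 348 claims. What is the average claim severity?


severity = total / number
= 4152535 / 348
= 11932.5718


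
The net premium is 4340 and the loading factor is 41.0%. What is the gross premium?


Gross = net * (1 + loading)
= 4340 * (1 + 0.41)
= 4340 * 1.41
= 6119.4


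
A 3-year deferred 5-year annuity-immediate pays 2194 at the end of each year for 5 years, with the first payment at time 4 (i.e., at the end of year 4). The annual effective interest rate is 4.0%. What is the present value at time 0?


PV at time 3 of the 5-year annuity-immediate:
a_n = 2194 * (1-(1+0.04)^(-5))/0.04 = 9767.2982
Discount back 3 years to time 0:
PV = 9767.2982 * (1+0.04)^(-3)
= 9767.2982 * 0.888996
= 8683.0925


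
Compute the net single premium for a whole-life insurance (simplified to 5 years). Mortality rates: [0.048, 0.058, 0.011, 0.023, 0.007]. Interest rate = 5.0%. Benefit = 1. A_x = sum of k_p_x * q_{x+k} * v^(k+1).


v = 0.952381
Year 0: k_p_x=1.0, q=0.048, term=0.045714
Year 1: k_p_x=0.952, q=0.058, term=0.050083
Year 2: k_p_x=0.896784, q=0.011, term=0.008521
Year 3: k_p_x=0.886919, q=0.023, term=0.016782
Year 4: k_p_x=0.86652, q=0.007, term=0.004753
A_x = 0.1259


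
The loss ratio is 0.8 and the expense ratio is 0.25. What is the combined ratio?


Combined ratio = loss ratio + expense ratio
= 0.8 + 0.25
= 1.05


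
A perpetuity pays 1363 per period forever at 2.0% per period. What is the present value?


PV = PMT / i
= 1363 / 0.02
= 68150.0


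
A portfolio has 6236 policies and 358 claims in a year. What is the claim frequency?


frequency = claims / policies
= 358 / 6236
= 0.0574


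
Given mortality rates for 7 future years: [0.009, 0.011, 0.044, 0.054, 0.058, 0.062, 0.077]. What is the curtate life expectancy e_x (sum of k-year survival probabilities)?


e_x = sum_{k=1}^{n} k_p_x
k_p_x values:
  1_p_x = 0.991
  2_p_x = 0.980099
  3_p_x = 0.936975
  4_p_x = 0.886378
  5_p_x = 0.834968
  6_p_x = 0.7832
  7_p_x = 0.722894
e_x = 6.1355


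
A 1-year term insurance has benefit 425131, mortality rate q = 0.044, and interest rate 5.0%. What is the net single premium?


NSP = benefit * q * v
v = 1/(1+i) = 0.952381
NSP = 425131 * 0.044 * 0.952381
= 17815.0133


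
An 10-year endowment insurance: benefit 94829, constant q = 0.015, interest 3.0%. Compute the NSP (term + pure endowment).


Term component = 11388.3247
Pure endowment = 10_p_x * v^10 * benefit = 0.85973 * 0.744094 * 94829 = 60664.0259
NSP = 72052.3506


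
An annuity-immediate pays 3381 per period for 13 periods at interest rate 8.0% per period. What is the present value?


PV = PMT * (1 - (1+i)^(-n)) / i
= 3381 * (1 - (1+0.08)^(-13)) / 0.08
= 3381 * (1 - 0.367698) / 0.08
= 3381 * 7.903776
= 26722.6665


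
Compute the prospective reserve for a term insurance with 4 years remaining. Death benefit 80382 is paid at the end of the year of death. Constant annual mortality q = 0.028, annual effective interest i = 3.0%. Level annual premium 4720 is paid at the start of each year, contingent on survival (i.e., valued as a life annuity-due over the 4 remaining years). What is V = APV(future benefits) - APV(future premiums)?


v = 1/(1+i) = 0.970874
APV(future benefits) per unit = sum_{k=0}^{3} k_p_x * q * v^(k+1) = 0.099893
APV(future benefits) = 80382 * 0.099893 = 8029.6113
Life annuity-due factor ä_{x:4} = sum_{k=0}^{3} k_p_x * v^k = 3.674641
APV(future premiums) = 4720 * 3.674641 = 17344.3052
V = 8029.6113 - 17344.3052
= -9314.6939


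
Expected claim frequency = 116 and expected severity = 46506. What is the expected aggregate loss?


E[S] = E[N] * E[X]
= 116 * 46506
= 5.3947e+06


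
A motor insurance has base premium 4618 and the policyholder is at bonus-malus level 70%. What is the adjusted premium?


adjusted = base * BM_level / 100
= 4618 * 70 / 100
= 4618 * 0.7
= 3232.6


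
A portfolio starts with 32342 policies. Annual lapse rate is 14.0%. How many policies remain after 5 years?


remaining = initial * (1 - lapse)^years
= 32342 * (1 - 0.14)^5
= 32342 * 0.470427
= 15214.5506


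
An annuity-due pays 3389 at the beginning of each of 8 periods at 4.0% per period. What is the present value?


PV_due = PMT * (1-(1+i)^(-n))/i * (1+i)
PV_immediate = 22817.2724
PV_due = 22817.2724 * 1.04
= 23729.9633


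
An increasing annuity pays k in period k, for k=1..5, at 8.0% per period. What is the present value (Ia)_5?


(Ia)_n = sum_{k=1}^{n} k * v^k, v = 1/(1+i)
v = 0.925926
Sum computed term by term:
(Ia)_5 = 11.3651


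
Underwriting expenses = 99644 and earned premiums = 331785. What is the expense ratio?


Expense ratio = expenses / premiums
= 99644 / 331785
= 0.3003


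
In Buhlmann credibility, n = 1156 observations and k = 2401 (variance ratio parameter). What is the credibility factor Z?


Z = n / (n + k)
= 1156 / (1156 + 2401)
= 1156 / 3557
= 0.325


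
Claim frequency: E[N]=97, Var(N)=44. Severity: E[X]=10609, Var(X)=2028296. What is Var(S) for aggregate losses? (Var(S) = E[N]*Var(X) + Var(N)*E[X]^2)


Var(S) = E[N]*Var(X) + Var(N)*E[X]^2
= 97*2028296 + 44*10609^2
= 196744712 + 4952238764
= 5.1490e+09


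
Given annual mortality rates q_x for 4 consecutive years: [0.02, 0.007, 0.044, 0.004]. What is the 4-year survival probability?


p_k = 1 - q_k for each year
Survival = product of (1 - q_k)
= 0.98 * 0.993 * 0.956 * 0.996
= 0.9266


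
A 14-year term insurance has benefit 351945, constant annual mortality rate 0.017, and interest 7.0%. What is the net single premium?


NSP = benefit * sum_{k=0}^{n-1} k_p_x * q * v^(k+1)
With constant q=0.017, v=0.934579
Sum = 0.135794
NSP = 351945 * 0.135794
= 47792.053


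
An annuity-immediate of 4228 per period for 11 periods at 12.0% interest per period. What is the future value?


FV = PMT * ((1+i)^n - 1) / i
= 4228 * ((1.12)^11 - 1) / 0.12
= 4228 * (3.47855 - 1) / 0.12
= 87327.5781


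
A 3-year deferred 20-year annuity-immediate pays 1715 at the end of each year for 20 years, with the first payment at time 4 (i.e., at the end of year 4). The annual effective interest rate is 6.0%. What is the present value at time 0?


PV at time 3 of the 20-year annuity-immediate:
a_n = 1715 * (1-(1+0.06)^(-20))/0.06 = 19670.9149
Discount back 3 years to time 0:
PV = 19670.9149 * (1+0.06)^(-3)
= 19670.9149 * 0.839619
= 16516.0795


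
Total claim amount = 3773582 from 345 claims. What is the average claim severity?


severity = total / number
= 3773582 / 345
= 10937.9188


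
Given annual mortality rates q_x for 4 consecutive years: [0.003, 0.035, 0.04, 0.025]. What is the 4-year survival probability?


p_k = 1 - q_k for each year
Survival = product of (1 - q_k)
= 0.997 * 0.965 * 0.96 * 0.975
= 0.9005


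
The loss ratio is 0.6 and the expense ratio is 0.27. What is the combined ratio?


Combined ratio = loss ratio + expense ratio
= 0.6 + 0.27
= 0.87


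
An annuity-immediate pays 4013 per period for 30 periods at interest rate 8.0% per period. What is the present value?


PV = PMT * (1 - (1+i)^(-n)) / i
= 4013 * (1 - (1+0.08)^(-30)) / 0.08
= 4013 * (1 - 0.099377) / 0.08
= 4013 * 11.257783
= 45177.4846


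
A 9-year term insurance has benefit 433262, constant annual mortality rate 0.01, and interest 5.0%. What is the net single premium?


NSP = benefit * sum_{k=0}^{n-1} k_p_x * q * v^(k+1)
With constant q=0.01, v=0.952381
Sum = 0.068523
NSP = 433262 * 0.068523
= 29688.458


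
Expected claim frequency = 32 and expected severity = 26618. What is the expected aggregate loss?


E[S] = E[N] * E[X]
= 32 * 26618
= 851776


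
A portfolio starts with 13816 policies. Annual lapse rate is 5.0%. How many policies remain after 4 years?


remaining = initial * (1 - lapse)^years
= 13816 * (1 - 0.05)^4
= 13816 * 0.814506
= 11253.2183


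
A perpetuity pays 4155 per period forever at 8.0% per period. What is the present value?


PV = PMT / i
= 4155 / 0.08
= 51937.5


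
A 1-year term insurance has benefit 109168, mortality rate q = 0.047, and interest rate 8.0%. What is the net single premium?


NSP = benefit * q * v
v = 1/(1+i) = 0.925926
NSP = 109168 * 0.047 * 0.925926
= 4750.8296


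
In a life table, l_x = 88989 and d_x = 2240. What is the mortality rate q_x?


q_x = d_x / l_x
= 2240 / 88989
= 0.0252


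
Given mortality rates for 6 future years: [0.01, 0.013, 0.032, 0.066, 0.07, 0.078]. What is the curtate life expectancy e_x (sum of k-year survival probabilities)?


e_x = sum_{k=1}^{n} k_p_x
k_p_x values:
  1_p_x = 0.99
  2_p_x = 0.97713
  3_p_x = 0.945862
  4_p_x = 0.883435
  5_p_x = 0.821595
  6_p_x = 0.75751
e_x = 5.3755


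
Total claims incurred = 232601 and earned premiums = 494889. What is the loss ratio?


Loss ratio = claims / premiums
= 232601 / 494889
= 0.47


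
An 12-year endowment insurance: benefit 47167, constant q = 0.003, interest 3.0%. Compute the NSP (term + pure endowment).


Term component = 1386.9556
Pure endowment = 12_p_x * v^12 * benefit = 0.964588 * 0.70138 * 47167 = 31910.4889
NSP = 33297.4444


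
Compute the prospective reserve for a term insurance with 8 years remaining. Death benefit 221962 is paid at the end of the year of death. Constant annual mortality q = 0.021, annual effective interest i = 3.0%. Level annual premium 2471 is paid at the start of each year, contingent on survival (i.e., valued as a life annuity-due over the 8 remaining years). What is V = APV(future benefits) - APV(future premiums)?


v = 1/(1+i) = 0.970874
APV(future benefits) per unit = sum_{k=0}^{7} k_p_x * q * v^(k+1) = 0.137473
APV(future benefits) = 221962 * 0.137473 = 30513.7568
Life annuity-due factor ä_{x:8} = sum_{k=0}^{7} k_p_x * v^k = 6.742718
APV(future premiums) = 2471 * 6.742718 = 16661.2556
V = 30513.7568 - 16661.2556
= 13852.5012


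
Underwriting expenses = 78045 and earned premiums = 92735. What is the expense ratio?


Expense ratio = expenses / premiums
= 78045 / 92735
= 0.8416


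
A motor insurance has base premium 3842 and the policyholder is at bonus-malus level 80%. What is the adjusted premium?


adjusted = base * BM_level / 100
= 3842 * 80 / 100
= 3842 * 0.8
= 3073.6


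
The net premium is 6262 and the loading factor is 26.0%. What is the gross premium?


Gross = net * (1 + loading)
= 6262 * (1 + 0.26)
= 6262 * 1.26
= 7890.12


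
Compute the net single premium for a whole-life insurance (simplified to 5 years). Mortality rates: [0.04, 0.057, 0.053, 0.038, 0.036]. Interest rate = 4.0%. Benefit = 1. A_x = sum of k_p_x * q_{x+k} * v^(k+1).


v = 0.961538
Year 0: k_p_x=1.0, q=0.04, term=0.038462
Year 1: k_p_x=0.96, q=0.057, term=0.050592
Year 2: k_p_x=0.90528, q=0.053, term=0.042654
Year 3: k_p_x=0.8573, q=0.038, term=0.027847
Year 4: k_p_x=0.824723, q=0.036, term=0.024403
A_x = 0.184


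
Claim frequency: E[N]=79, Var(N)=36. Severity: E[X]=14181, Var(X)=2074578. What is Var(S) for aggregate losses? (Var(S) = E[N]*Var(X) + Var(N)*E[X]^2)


Var(S) = E[N]*Var(X) + Var(N)*E[X]^2
= 79*2074578 + 36*14181^2
= 163891662 + 7239627396
= 7.4035e+09


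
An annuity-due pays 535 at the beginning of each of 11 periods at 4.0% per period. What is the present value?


PV_due = PMT * (1-(1+i)^(-n))/i * (1+i)
PV_immediate = 4686.855
PV_due = 4686.855 * 1.04
= 4874.3292


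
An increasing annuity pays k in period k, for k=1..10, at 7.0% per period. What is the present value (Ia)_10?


(Ia)_n = sum_{k=1}^{n} k * v^k, v = 1/(1+i)
v = 0.934579
Sum computed term by term:
(Ia)_10 = 34.7391


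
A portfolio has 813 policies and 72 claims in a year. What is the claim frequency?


frequency = claims / policies
= 72 / 813
= 0.0886


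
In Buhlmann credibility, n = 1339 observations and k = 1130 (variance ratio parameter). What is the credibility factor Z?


Z = n / (n + k)
= 1339 / (1339 + 1130)
= 1339 / 2469
= 0.5423


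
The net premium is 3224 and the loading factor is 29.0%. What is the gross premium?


Gross = net * (1 + loading)
= 3224 * (1 + 0.29)
= 3224 * 1.29
= 4158.96


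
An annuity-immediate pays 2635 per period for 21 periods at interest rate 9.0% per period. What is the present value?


PV = PMT * (1 - (1+i)^(-n)) / i
= 2635 * (1 - (1+0.09)^(-21)) / 0.09
= 2635 * (1 - 0.163698) / 0.09
= 2635 * 9.292244
= 24485.0622


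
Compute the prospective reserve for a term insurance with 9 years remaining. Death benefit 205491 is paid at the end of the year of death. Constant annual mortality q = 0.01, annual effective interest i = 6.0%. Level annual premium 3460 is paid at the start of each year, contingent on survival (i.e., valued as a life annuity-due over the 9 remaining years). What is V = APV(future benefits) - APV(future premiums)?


v = 1/(1+i) = 0.943396
APV(future benefits) per unit = sum_{k=0}^{8} k_p_x * q * v^(k+1) = 0.065613
APV(future benefits) = 205491 * 0.065613 = 13482.8676
Life annuity-due factor ä_{x:9} = sum_{k=0}^{8} k_p_x * v^k = 6.954971
APV(future premiums) = 3460 * 6.954971 = 24064.2
V = 13482.8676 - 24064.2
= -10581.3324


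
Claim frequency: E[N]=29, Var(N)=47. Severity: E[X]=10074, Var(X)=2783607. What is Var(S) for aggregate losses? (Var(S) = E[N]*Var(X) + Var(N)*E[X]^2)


Var(S) = E[N]*Var(X) + Var(N)*E[X]^2
= 29*2783607 + 47*10074^2
= 80724603 + 4769817372
= 4.8505e+09


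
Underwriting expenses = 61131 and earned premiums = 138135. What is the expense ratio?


Expense ratio = expenses / premiums
= 61131 / 138135
= 0.4425


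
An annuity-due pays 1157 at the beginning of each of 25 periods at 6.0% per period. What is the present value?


PV_due = PMT * (1-(1+i)^(-n))/i * (1+i)
PV_immediate = 14790.3431
PV_due = 14790.3431 * 1.06
= 15677.7637


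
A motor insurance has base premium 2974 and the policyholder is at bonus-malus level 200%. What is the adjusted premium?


adjusted = base * BM_level / 100
= 2974 * 200 / 100
= 2974 * 2.0
= 5948.0


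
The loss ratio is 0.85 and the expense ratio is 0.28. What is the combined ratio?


Combined ratio = loss ratio + expense ratio
= 0.85 + 0.28
= 1.13


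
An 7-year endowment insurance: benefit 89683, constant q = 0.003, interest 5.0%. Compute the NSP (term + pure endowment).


Term component = 1543.7794
Pure endowment = 7_p_x * v^7 * benefit = 0.979188 * 0.710681 * 89683 = 62409.5631
NSP = 63953.3425


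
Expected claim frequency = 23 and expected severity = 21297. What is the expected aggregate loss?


E[S] = E[N] * E[X]
= 23 * 21297
= 489831


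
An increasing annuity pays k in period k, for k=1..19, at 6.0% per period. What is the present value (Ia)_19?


(Ia)_n = sum_{k=1}^{n} k * v^k, v = 1/(1+i)
v = 0.943396
Sum computed term by term:
(Ia)_19 = 92.4643


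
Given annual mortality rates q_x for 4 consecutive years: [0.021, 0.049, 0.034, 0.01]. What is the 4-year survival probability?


p_k = 1 - q_k for each year
Survival = product of (1 - q_k)
= 0.979 * 0.951 * 0.966 * 0.99
= 0.8904


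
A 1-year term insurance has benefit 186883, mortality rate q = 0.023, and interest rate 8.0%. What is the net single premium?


NSP = benefit * q * v
v = 1/(1+i) = 0.925926
NSP = 186883 * 0.023 * 0.925926
= 3979.9157


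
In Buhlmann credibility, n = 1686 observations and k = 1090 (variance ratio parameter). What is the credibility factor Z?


Z = n / (n + k)
= 1686 / (1686 + 1090)
= 1686 / 2776
= 0.6073


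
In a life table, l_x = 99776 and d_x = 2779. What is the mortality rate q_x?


q_x = d_x / l_x
= 2779 / 99776
= 0.0279


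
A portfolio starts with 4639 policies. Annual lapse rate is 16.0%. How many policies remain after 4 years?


remaining = initial * (1 - lapse)^years
= 4639 * (1 - 0.16)^4
= 4639 * 0.497871
= 2309.6252


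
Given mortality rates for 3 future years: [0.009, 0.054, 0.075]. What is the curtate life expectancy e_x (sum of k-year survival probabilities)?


e_x = sum_{k=1}^{n} k_p_x
k_p_x values:
  1_p_x = 0.991
  2_p_x = 0.937486
  3_p_x = 0.867175
e_x = 2.7957


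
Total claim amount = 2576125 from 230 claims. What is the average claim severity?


severity = total / number
= 2576125 / 230
= 11200.5435


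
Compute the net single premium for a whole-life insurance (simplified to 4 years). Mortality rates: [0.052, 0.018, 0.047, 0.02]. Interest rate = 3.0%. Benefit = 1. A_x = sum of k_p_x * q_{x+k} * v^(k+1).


v = 0.970874
Year 0: k_p_x=1.0, q=0.052, term=0.050485
Year 1: k_p_x=0.948, q=0.018, term=0.016084
Year 2: k_p_x=0.930936, q=0.047, term=0.040041
Year 3: k_p_x=0.887182, q=0.02, term=0.015765
A_x = 0.1224


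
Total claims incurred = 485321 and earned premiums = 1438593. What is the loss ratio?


Loss ratio = claims / premiums
= 485321 / 1438593
= 0.3374


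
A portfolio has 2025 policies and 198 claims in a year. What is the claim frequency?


frequency = claims / policies
= 198 / 2025
= 0.0978


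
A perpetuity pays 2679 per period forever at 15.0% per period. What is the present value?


PV = PMT / i
= 2679 / 0.15
= 17860.0


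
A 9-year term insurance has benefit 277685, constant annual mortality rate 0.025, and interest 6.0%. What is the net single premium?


NSP = benefit * sum_{k=0}^{n-1} k_p_x * q * v^(k+1)
With constant q=0.025, v=0.943396
Sum = 0.155503
NSP = 277685 * 0.155503
= 43180.7873


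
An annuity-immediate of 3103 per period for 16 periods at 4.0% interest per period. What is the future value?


FV = PMT * ((1+i)^n - 1) / i
= 3103 * ((1.04)^16 - 1) / 0.04
= 3103 * (1.872981 - 1) / 0.04
= 67721.5201


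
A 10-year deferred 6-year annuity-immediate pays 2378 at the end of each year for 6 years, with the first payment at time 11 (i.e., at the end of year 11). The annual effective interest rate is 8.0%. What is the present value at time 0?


PV at time 10 of the 6-year annuity-immediate:
a_n = 2378 * (1-(1+0.08)^(-6))/0.08 = 10993.2078
Discount back 10 years to time 0:
PV = 10993.2078 * (1+0.08)^(-10)
= 10993.2078 * 0.463193
= 5091.9823


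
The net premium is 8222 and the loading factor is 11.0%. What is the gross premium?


Gross = net * (1 + loading)
= 8222 * (1 + 0.11)
= 8222 * 1.11
= 9126.42


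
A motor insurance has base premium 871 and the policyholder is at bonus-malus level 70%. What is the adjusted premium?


adjusted = base * BM_level / 100
= 871 * 70 / 100
= 871 * 0.7
= 609.7


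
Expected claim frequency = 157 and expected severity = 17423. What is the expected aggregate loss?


E[S] = E[N] * E[X]
= 157 * 17423
= 2.7354e+06


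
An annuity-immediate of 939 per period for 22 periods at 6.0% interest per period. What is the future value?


FV = PMT * ((1+i)^n - 1) / i
= 939 * ((1.06)^22 - 1) / 0.06
= 939 * (3.603537 - 1) / 0.06
= 40745.3606


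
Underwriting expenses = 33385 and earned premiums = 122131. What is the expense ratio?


Expense ratio = expenses / premiums
= 33385 / 122131
= 0.2734


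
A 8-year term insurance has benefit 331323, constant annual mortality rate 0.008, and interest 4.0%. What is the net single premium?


NSP = benefit * sum_{k=0}^{n-1} k_p_x * q * v^(k+1)
With constant q=0.008, v=0.961538
Sum = 0.052464
NSP = 331323 * 0.052464
= 17382.6024


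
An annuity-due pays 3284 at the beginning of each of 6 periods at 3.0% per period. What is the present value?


PV_due = PMT * (1-(1+i)^(-n))/i * (1+i)
PV_immediate = 17790.0567
PV_due = 17790.0567 * 1.03
= 18323.7584


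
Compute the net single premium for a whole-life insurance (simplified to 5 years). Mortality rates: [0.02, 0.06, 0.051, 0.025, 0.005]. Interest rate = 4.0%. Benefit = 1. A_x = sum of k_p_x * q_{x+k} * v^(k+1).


v = 0.961538
Year 0: k_p_x=1.0, q=0.02, term=0.019231
Year 1: k_p_x=0.98, q=0.06, term=0.054364
Year 2: k_p_x=0.9212, q=0.051, term=0.041766
Year 3: k_p_x=0.874219, q=0.025, term=0.018682
Year 4: k_p_x=0.852363, q=0.005, term=0.003503
A_x = 0.1375


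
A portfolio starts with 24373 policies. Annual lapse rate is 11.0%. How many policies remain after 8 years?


remaining = initial * (1 - lapse)^years
= 24373 * (1 - 0.11)^8
= 24373 * 0.393659
= 9594.6479


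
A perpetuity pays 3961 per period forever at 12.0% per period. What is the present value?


PV = PMT / i
= 3961 / 0.12
= 33008.3333


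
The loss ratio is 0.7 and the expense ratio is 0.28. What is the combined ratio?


Combined ratio = loss ratio + expense ratio
= 0.7 + 0.28
= 0.98


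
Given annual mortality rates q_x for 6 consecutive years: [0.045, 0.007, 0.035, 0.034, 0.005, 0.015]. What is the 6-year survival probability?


p_k = 1 - q_k for each year
Survival = product of (1 - q_k)
= 0.955 * 0.993 * 0.965 * 0.966 * 0.995 * 0.985
= 0.8664


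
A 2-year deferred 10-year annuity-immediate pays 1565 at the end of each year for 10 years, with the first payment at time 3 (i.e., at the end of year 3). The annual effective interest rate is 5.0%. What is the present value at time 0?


PV at time 2 of the 10-year annuity-immediate:
a_n = 1565 * (1-(1+0.05)^(-10))/0.05 = 12084.5152
Discount back 2 years to time 0:
PV = 12084.5152 * (1+0.05)^(-2)
= 12084.5152 * 0.907029
= 10961.0115


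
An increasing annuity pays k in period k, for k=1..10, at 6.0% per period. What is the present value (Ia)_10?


(Ia)_n = sum_{k=1}^{n} k * v^k, v = 1/(1+i)
v = 0.943396
Sum computed term by term:
(Ia)_10 = 36.9624


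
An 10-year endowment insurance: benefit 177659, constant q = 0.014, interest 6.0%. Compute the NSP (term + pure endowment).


Term component = 17310.9211
Pure endowment = 10_p_x * v^10 * benefit = 0.868499 * 0.558395 * 177659 = 86158.4168
NSP = 103469.3379


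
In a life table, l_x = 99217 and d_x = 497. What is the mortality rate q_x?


q_x = d_x / l_x
= 497 / 99217
= 0.005


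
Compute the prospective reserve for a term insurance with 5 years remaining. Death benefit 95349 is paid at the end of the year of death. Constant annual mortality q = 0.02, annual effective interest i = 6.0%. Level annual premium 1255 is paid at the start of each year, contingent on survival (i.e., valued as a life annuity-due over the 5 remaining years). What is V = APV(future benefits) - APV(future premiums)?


v = 1/(1+i) = 0.943396
APV(future benefits) per unit = sum_{k=0}^{4} k_p_x * q * v^(k+1) = 0.081134
APV(future benefits) = 95349 * 0.081134 = 7736.0886
Life annuity-due factor ä_{x:5} = sum_{k=0}^{4} k_p_x * v^k = 4.300126
APV(future premiums) = 1255 * 4.300126 = 5396.6579
V = 7736.0886 - 5396.6579
= 2339.4307


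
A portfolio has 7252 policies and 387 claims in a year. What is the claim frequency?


frequency = claims / policies
= 387 / 7252
= 0.0534


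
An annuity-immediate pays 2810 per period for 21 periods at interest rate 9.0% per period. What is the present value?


PV = PMT * (1 - (1+i)^(-n)) / i
= 2810 * (1 - (1+0.09)^(-21)) / 0.09
= 2810 * (1 - 0.163698) / 0.09
= 2810 * 9.292244
= 26111.2049


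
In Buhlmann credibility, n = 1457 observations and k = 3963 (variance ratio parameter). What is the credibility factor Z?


Z = n / (n + k)
= 1457 / (1457 + 3963)
= 1457 / 5420
= 0.2688


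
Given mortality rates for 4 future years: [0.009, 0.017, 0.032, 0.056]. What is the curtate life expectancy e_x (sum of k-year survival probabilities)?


e_x = sum_{k=1}^{n} k_p_x
k_p_x values:
  1_p_x = 0.991
  2_p_x = 0.974153
  3_p_x = 0.94298
  4_p_x = 0.890173
e_x = 3.7983


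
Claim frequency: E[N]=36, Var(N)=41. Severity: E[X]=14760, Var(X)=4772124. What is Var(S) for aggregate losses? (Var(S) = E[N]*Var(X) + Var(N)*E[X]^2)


Var(S) = E[N]*Var(X) + Var(N)*E[X]^2
= 36*4772124 + 41*14760^2
= 171796464 + 8932161600
= 9.1040e+09


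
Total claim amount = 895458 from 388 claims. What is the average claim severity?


severity = total / number
= 895458 / 388
= 2307.8814


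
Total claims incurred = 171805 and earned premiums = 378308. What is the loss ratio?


Loss ratio = claims / premiums
= 171805 / 378308
= 0.4541


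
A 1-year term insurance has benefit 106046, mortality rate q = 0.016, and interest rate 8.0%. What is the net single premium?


NSP = benefit * q * v
v = 1/(1+i) = 0.925926
NSP = 106046 * 0.016 * 0.925926
= 1571.0519


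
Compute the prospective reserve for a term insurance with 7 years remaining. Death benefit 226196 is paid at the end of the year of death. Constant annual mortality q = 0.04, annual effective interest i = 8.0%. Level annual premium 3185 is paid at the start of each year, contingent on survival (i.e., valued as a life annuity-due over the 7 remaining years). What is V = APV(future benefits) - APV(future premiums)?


v = 1/(1+i) = 0.925926
APV(future benefits) per unit = sum_{k=0}^{6} k_p_x * q * v^(k+1) = 0.187179
APV(future benefits) = 226196 * 0.187179 = 42339.1874
Life annuity-due factor ä_{x:7} = sum_{k=0}^{6} k_p_x * v^k = 5.053839
APV(future premiums) = 3185 * 5.053839 = 16096.4757
V = 42339.1874 - 16096.4757
= 26242.7117


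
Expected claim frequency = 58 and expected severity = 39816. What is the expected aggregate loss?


E[S] = E[N] * E[X]
= 58 * 39816
= 2.3093e+06


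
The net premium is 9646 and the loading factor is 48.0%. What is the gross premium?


Gross = net * (1 + loading)
= 9646 * (1 + 0.48)
= 9646 * 1.48
= 14276.08


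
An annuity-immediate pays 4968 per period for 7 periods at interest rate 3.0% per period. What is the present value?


PV = PMT * (1 - (1+i)^(-n)) / i
= 4968 * (1 - (1+0.03)^(-7)) / 0.03
= 4968 * (1 - 0.813092) / 0.03
= 4968 * 6.230283
= 30952.0457


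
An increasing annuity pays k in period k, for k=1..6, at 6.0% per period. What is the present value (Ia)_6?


(Ia)_n = sum_{k=1}^{n} k * v^k, v = 1/(1+i)
v = 0.943396
Sum computed term by term:
(Ia)_6 = 16.3767


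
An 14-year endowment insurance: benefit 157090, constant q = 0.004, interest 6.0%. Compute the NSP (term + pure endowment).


Term component = 5712.5198
Pure endowment = 14_p_x * v^14 * benefit = 0.945433 * 0.442301 * 157090 = 65689.6827
NSP = 71402.2025


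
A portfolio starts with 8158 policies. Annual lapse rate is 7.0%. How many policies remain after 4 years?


remaining = initial * (1 - lapse)^years
= 8158 * (1 - 0.07)^4
= 8158 * 0.748052
= 6102.6083


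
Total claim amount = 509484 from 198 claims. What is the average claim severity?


severity = total / number
= 509484 / 198
= 2573.1515


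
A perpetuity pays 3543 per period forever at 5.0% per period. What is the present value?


PV = PMT / i
= 3543 / 0.05
= 70860.0


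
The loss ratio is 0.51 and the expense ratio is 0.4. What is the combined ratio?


Combined ratio = loss ratio + expense ratio
= 0.51 + 0.4
= 0.91


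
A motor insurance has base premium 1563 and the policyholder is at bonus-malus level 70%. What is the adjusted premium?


adjusted = base * BM_level / 100
= 1563 * 70 / 100
= 1563 * 0.7
= 1094.1


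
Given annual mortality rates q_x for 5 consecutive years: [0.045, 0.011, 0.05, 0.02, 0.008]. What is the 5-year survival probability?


p_k = 1 - q_k for each year
Survival = product of (1 - q_k)
= 0.955 * 0.989 * 0.95 * 0.98 * 0.992
= 0.8723


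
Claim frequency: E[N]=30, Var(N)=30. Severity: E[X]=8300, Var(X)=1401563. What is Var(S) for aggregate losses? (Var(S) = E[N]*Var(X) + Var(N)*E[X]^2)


Var(S) = E[N]*Var(X) + Var(N)*E[X]^2
= 30*1401563 + 30*8300^2
= 42046890 + 2066700000
= 2.1087e+09


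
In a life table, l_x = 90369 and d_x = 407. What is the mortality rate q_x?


q_x = d_x / l_x
= 407 / 90369
= 0.0045


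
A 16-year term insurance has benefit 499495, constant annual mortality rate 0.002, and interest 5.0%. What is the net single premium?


NSP = benefit * sum_{k=0}^{n-1} k_p_x * q * v^(k+1)
With constant q=0.002, v=0.952381
Sum = 0.021397
NSP = 499495 * 0.021397
= 10687.8519


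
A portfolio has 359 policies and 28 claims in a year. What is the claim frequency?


frequency = claims / policies
= 28 / 359
= 0.078


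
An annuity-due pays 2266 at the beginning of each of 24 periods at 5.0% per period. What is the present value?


PV_due = PMT * (1-(1+i)^(-n))/i * (1+i)
PV_immediate = 31267.7223
PV_due = 31267.7223 * 1.05
= 32831.1084


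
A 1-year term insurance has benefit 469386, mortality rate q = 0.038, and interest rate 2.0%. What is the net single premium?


NSP = benefit * q * v
v = 1/(1+i) = 0.980392
NSP = 469386 * 0.038 * 0.980392
= 17486.9294


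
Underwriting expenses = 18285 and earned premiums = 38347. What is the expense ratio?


Expense ratio = expenses / premiums
= 18285 / 38347
= 0.4768


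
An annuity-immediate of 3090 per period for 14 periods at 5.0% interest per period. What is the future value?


FV = PMT * ((1+i)^n - 1) / i
= 3090 * ((1.05)^14 - 1) / 0.05
= 3090 * (1.979932 - 1) / 0.05
= 60559.7728


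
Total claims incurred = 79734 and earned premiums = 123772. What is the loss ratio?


Loss ratio = claims / premiums
= 79734 / 123772
= 0.6442


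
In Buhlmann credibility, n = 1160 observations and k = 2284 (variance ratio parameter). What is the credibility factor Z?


Z = n / (n + k)
= 1160 / (1160 + 2284)
= 1160 / 3444
= 0.3368


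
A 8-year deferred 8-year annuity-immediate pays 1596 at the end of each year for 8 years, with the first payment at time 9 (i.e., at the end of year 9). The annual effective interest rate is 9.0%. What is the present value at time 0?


PV at time 8 of the 8-year annuity-immediate:
a_n = 1596 * (1-(1+0.09)^(-8))/0.09 = 8833.5713
Discount back 8 years to time 0:
PV = 8833.5713 * (1+0.09)^(-8)
= 8833.5713 * 0.501866
= 4433.2716


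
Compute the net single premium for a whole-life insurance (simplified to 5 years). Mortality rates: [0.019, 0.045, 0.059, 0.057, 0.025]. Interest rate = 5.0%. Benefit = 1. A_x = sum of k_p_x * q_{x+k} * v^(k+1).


v = 0.952381
Year 0: k_p_x=1.0, q=0.019, term=0.018095
Year 1: k_p_x=0.981, q=0.045, term=0.040041
Year 2: k_p_x=0.936855, q=0.059, term=0.047748
Year 3: k_p_x=0.881581, q=0.057, term=0.041341
Year 4: k_p_x=0.83133, q=0.025, term=0.016284
A_x = 0.1635


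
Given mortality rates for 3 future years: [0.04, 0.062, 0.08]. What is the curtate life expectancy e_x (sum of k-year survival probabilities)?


e_x = sum_{k=1}^{n} k_p_x
k_p_x values:
  1_p_x = 0.96
  2_p_x = 0.90048
  3_p_x = 0.828442
e_x = 2.6889


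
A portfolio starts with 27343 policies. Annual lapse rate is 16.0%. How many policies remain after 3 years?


remaining = initial * (1 - lapse)^years
= 27343 * (1 - 0.16)^3
= 27343 * 0.592704
= 16206.3055


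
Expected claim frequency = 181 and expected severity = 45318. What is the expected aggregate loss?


E[S] = E[N] * E[X]
= 181 * 45318
= 8.2026e+06


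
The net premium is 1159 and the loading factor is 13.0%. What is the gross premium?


Gross = net * (1 + loading)
= 1159 * (1 + 0.13)
= 1159 * 1.13
= 1309.67


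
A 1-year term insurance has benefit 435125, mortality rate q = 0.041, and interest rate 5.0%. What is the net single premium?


NSP = benefit * q * v
v = 1/(1+i) = 0.952381
NSP = 435125 * 0.041 * 0.952381
= 16990.5952


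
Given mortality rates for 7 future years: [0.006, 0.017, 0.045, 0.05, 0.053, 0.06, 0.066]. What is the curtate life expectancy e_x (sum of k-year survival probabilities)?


e_x = sum_{k=1}^{n} k_p_x
k_p_x values:
  1_p_x = 0.994
  2_p_x = 0.977102
  3_p_x = 0.933132
  4_p_x = 0.886476
  5_p_x = 0.839493
  6_p_x = 0.789123
  7_p_x = 0.737041
e_x = 6.1564


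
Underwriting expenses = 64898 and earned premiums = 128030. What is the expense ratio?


Expense ratio = expenses / premiums
= 64898 / 128030
= 0.5069


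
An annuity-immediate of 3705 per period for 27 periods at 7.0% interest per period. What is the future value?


FV = PMT * ((1+i)^n - 1) / i
= 3705 * ((1.07)^27 - 1) / 0.07
= 3705 * (6.213868 - 1) / 0.07
= 275962.5653


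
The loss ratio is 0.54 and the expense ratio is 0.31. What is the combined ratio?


Combined ratio = loss ratio + expense ratio
= 0.54 + 0.31
= 0.85


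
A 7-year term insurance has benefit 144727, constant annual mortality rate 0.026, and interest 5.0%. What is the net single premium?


NSP = benefit * sum_{k=0}^{n-1} k_p_x * q * v^(k+1)
With constant q=0.026, v=0.952381
Sum = 0.139921
NSP = 144727 * 0.139921
= 20250.3458


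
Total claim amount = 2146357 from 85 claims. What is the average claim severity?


severity = total / number
= 2146357 / 85
= 25251.2588


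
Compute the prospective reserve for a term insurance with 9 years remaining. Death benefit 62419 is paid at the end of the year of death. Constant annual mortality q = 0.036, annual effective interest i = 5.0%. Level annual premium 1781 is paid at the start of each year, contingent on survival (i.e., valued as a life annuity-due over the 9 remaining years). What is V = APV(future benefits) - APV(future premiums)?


v = 1/(1+i) = 0.952381
APV(future benefits) per unit = sum_{k=0}^{8} k_p_x * q * v^(k+1) = 0.224608
APV(future benefits) = 62419 * 0.224608 = 14019.8226
Life annuity-due factor ä_{x:9} = sum_{k=0}^{8} k_p_x * v^k = 6.551074
APV(future premiums) = 1781 * 6.551074 = 11667.463
V = 14019.8226 - 11667.463
= 2352.3597


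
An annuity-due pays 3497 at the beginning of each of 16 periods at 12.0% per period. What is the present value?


PV_due = PMT * (1-(1+i)^(-n))/i * (1+i)
PV_immediate = 24388.0296
PV_due = 24388.0296 * 1.12
= 27314.5931


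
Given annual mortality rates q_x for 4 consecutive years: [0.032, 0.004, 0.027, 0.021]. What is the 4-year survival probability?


p_k = 1 - q_k for each year
Survival = product of (1 - q_k)
= 0.968 * 0.996 * 0.973 * 0.979
= 0.9184


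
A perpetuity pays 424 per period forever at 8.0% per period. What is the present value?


PV = PMT / i
= 424 / 0.08
= 5300.0


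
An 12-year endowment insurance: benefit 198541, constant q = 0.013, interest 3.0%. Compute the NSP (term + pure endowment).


Term component = 24042.1112
Pure endowment = 12_p_x * v^12 * benefit = 0.854685 * 0.70138 * 198541 = 119017.0936
NSP = 143059.2048


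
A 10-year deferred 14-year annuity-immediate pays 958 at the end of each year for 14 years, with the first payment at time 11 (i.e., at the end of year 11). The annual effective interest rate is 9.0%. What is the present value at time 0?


PV at time 10 of the 14-year annuity-immediate:
a_n = 958 * (1-(1+0.09)^(-14))/0.09 = 7459.1321
Discount back 10 years to time 0:
PV = 7459.1321 * (1+0.09)^(-10)
= 7459.1321 * 0.422411
= 3150.818


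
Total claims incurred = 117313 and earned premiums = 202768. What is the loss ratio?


Loss ratio = claims / premiums
= 117313 / 202768
= 0.5786


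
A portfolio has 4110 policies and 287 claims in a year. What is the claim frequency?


frequency = claims / policies
= 287 / 4110
= 0.0698


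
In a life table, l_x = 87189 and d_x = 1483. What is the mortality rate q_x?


q_x = d_x / l_x
= 1483 / 87189
= 0.017


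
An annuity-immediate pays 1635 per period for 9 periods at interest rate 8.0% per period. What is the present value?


PV = PMT * (1 - (1+i)^(-n)) / i
= 1635 * (1 - (1+0.08)^(-9)) / 0.08
= 1635 * (1 - 0.500249) / 0.08
= 1635 * 6.246888
= 10213.6617


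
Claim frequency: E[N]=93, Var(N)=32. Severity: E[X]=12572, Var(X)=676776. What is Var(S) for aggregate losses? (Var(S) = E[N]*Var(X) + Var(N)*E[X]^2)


Var(S) = E[N]*Var(X) + Var(N)*E[X]^2
= 93*676776 + 32*12572^2
= 62940168 + 5057765888
= 5.1207e+09


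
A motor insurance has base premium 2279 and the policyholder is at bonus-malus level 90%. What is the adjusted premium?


adjusted = base * BM_level / 100
= 2279 * 90 / 100
= 2279 * 0.9
= 2051.1


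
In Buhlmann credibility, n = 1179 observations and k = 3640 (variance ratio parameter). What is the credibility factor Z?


Z = n / (n + k)
= 1179 / (1179 + 3640)
= 1179 / 4819
= 0.2447


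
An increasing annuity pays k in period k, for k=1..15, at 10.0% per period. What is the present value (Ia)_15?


(Ia)_n = sum_{k=1}^{n} k * v^k, v = 1/(1+i)
v = 0.909091
Sum computed term by term:
(Ia)_15 = 47.7581


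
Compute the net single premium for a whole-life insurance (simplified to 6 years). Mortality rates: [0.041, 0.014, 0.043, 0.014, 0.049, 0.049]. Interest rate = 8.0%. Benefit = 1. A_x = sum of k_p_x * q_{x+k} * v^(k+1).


v = 0.925926
Year 0: k_p_x=1.0, q=0.041, term=0.037963
Year 1: k_p_x=0.959, q=0.014, term=0.011511
Year 2: k_p_x=0.945574, q=0.043, term=0.032277
Year 3: k_p_x=0.904914, q=0.014, term=0.009312
Year 4: k_p_x=0.892246, q=0.049, term=0.029755
Year 5: k_p_x=0.848525, q=0.049, term=0.026201
A_x = 0.147


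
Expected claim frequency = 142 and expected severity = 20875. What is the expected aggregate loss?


E[S] = E[N] * E[X]
= 142 * 20875
= 2.9642e+06


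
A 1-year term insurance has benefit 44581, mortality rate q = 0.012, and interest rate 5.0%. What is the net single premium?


NSP = benefit * q * v
v = 1/(1+i) = 0.952381
NSP = 44581 * 0.012 * 0.952381
= 509.4971


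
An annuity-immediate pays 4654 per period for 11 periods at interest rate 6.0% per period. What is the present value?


PV = PMT * (1 - (1+i)^(-n)) / i
= 4654 * (1 - (1+0.06)^(-11)) / 0.06
= 4654 * (1 - 0.526788) / 0.06
= 4654 * 7.886875
= 36705.5143


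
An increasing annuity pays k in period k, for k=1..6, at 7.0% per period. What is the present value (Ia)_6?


(Ia)_n = sum_{k=1}^{n} k * v^k, v = 1/(1+i)
v = 0.934579
Sum computed term by term:
(Ia)_6 = 15.7449


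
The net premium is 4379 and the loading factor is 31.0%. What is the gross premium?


Gross = net * (1 + loading)
= 4379 * (1 + 0.31)
= 4379 * 1.31
= 5736.49


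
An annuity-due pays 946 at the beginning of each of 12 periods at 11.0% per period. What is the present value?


PV_due = PMT * (1-(1+i)^(-n))/i * (1+i)
PV_immediate = 6141.7689
PV_due = 6141.7689 * 1.11
= 6817.3635


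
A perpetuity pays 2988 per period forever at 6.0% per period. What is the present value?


PV = PMT / i
= 2988 / 0.06
= 49800.0


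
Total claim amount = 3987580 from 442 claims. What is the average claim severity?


severity = total / number
= 3987580 / 442
= 9021.6742


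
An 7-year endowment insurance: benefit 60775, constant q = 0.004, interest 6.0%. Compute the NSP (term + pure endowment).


Term component = 1342.1494
Pure endowment = 7_p_x * v^7 * benefit = 0.972334 * 0.665057 * 60775 = 39300.6089
NSP = 40642.7584


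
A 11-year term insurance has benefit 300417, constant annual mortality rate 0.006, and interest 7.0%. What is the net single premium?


NSP = benefit * sum_{k=0}^{n-1} k_p_x * q * v^(k+1)
With constant q=0.006, v=0.934579
Sum = 0.043843
NSP = 300417 * 0.043843
= 13171.057


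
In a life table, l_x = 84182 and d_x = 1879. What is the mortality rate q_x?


q_x = d_x / l_x
= 1879 / 84182
= 0.0223
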